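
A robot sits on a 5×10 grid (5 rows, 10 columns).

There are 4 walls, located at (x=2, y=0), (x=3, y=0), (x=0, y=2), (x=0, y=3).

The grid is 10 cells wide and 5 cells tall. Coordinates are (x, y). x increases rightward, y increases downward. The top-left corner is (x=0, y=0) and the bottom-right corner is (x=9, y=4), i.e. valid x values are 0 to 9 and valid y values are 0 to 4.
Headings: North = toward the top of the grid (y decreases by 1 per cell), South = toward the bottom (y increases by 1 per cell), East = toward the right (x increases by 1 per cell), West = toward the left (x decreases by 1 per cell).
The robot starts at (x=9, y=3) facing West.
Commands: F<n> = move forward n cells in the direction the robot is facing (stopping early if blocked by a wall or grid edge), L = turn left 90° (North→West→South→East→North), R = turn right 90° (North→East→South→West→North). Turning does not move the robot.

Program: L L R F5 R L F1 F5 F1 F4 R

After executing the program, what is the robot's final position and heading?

Answer: Final position: (x=9, y=4), facing West

Derivation:
Start: (x=9, y=3), facing West
  L: turn left, now facing South
  L: turn left, now facing East
  R: turn right, now facing South
  F5: move forward 1/5 (blocked), now at (x=9, y=4)
  R: turn right, now facing West
  L: turn left, now facing South
  F1: move forward 0/1 (blocked), now at (x=9, y=4)
  F5: move forward 0/5 (blocked), now at (x=9, y=4)
  F1: move forward 0/1 (blocked), now at (x=9, y=4)
  F4: move forward 0/4 (blocked), now at (x=9, y=4)
  R: turn right, now facing West
Final: (x=9, y=4), facing West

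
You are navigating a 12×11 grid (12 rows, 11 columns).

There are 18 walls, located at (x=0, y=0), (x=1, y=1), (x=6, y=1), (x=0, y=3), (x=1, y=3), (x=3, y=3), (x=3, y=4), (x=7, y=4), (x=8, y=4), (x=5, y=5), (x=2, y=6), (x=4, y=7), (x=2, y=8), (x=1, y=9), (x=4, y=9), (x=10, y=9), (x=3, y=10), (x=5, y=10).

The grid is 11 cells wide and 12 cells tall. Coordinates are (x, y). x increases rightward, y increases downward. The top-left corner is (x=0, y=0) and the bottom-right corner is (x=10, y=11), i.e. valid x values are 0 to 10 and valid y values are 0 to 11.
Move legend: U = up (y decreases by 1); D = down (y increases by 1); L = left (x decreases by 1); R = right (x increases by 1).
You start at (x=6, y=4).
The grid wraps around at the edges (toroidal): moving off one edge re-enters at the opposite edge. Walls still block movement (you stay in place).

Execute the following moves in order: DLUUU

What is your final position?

Start: (x=6, y=4)
  D (down): (x=6, y=4) -> (x=6, y=5)
  L (left): blocked, stay at (x=6, y=5)
  U (up): (x=6, y=5) -> (x=6, y=4)
  U (up): (x=6, y=4) -> (x=6, y=3)
  U (up): (x=6, y=3) -> (x=6, y=2)
Final: (x=6, y=2)

Answer: Final position: (x=6, y=2)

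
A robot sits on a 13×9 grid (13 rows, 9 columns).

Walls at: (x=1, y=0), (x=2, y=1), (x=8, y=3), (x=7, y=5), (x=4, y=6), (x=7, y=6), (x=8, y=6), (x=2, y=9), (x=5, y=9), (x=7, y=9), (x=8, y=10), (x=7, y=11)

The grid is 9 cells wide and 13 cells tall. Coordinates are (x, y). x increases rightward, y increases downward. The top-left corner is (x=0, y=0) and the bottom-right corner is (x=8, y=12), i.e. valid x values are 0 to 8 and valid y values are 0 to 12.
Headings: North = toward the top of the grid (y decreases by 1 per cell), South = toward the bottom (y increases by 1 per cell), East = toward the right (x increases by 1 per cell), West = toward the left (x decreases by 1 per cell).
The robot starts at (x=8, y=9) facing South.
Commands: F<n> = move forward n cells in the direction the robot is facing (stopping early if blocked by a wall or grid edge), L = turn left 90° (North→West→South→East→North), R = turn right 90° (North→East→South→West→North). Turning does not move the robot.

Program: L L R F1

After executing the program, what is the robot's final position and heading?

Start: (x=8, y=9), facing South
  L: turn left, now facing East
  L: turn left, now facing North
  R: turn right, now facing East
  F1: move forward 0/1 (blocked), now at (x=8, y=9)
Final: (x=8, y=9), facing East

Answer: Final position: (x=8, y=9), facing East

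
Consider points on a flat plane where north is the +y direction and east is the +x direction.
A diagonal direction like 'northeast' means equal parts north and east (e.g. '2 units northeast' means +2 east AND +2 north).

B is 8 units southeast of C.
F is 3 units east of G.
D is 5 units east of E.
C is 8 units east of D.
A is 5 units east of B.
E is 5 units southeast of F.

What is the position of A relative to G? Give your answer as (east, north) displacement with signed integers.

Answer: A is at (east=34, north=-13) relative to G.

Derivation:
Place G at the origin (east=0, north=0).
  F is 3 units east of G: delta (east=+3, north=+0); F at (east=3, north=0).
  E is 5 units southeast of F: delta (east=+5, north=-5); E at (east=8, north=-5).
  D is 5 units east of E: delta (east=+5, north=+0); D at (east=13, north=-5).
  C is 8 units east of D: delta (east=+8, north=+0); C at (east=21, north=-5).
  B is 8 units southeast of C: delta (east=+8, north=-8); B at (east=29, north=-13).
  A is 5 units east of B: delta (east=+5, north=+0); A at (east=34, north=-13).
Therefore A relative to G: (east=34, north=-13).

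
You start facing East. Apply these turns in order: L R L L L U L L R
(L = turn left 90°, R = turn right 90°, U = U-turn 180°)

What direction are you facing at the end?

Answer: Final heading: West

Derivation:
Start: East
  L (left (90° counter-clockwise)) -> North
  R (right (90° clockwise)) -> East
  L (left (90° counter-clockwise)) -> North
  L (left (90° counter-clockwise)) -> West
  L (left (90° counter-clockwise)) -> South
  U (U-turn (180°)) -> North
  L (left (90° counter-clockwise)) -> West
  L (left (90° counter-clockwise)) -> South
  R (right (90° clockwise)) -> West
Final: West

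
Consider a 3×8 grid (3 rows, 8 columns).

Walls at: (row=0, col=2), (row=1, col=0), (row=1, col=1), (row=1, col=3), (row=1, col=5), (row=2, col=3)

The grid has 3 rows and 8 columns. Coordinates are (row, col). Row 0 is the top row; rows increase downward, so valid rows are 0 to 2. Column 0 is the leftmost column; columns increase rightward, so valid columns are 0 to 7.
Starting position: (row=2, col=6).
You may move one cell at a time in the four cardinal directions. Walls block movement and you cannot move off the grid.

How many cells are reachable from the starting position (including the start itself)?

Answer: Reachable cells: 12

Derivation:
BFS flood-fill from (row=2, col=6):
  Distance 0: (row=2, col=6)
  Distance 1: (row=1, col=6), (row=2, col=5), (row=2, col=7)
  Distance 2: (row=0, col=6), (row=1, col=7), (row=2, col=4)
  Distance 3: (row=0, col=5), (row=0, col=7), (row=1, col=4)
  Distance 4: (row=0, col=4)
  Distance 5: (row=0, col=3)
Total reachable: 12 (grid has 18 open cells total)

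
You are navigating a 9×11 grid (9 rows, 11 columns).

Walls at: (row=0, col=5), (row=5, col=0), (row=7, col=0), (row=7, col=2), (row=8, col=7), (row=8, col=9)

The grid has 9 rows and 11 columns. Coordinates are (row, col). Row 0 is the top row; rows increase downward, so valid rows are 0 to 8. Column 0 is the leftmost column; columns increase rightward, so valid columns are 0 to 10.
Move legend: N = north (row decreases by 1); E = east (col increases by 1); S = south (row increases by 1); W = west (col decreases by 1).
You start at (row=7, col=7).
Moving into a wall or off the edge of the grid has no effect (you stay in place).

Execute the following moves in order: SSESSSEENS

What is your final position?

Start: (row=7, col=7)
  S (south): blocked, stay at (row=7, col=7)
  S (south): blocked, stay at (row=7, col=7)
  E (east): (row=7, col=7) -> (row=7, col=8)
  S (south): (row=7, col=8) -> (row=8, col=8)
  S (south): blocked, stay at (row=8, col=8)
  S (south): blocked, stay at (row=8, col=8)
  E (east): blocked, stay at (row=8, col=8)
  E (east): blocked, stay at (row=8, col=8)
  N (north): (row=8, col=8) -> (row=7, col=8)
  S (south): (row=7, col=8) -> (row=8, col=8)
Final: (row=8, col=8)

Answer: Final position: (row=8, col=8)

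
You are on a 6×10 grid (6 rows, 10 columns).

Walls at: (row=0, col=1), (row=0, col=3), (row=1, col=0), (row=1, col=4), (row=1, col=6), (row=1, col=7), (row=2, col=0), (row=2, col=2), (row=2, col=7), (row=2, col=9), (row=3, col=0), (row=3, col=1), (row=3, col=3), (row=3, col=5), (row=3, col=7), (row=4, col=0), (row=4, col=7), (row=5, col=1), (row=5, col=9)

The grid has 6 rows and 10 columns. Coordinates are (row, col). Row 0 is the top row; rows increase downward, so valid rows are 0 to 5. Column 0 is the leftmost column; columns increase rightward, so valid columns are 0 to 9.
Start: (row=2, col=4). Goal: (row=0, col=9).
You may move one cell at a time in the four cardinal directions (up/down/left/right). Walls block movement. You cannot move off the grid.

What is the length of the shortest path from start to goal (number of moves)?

Answer: Shortest path length: 7

Derivation:
BFS from (row=2, col=4) until reaching (row=0, col=9):
  Distance 0: (row=2, col=4)
  Distance 1: (row=2, col=3), (row=2, col=5), (row=3, col=4)
  Distance 2: (row=1, col=3), (row=1, col=5), (row=2, col=6), (row=4, col=4)
  Distance 3: (row=0, col=5), (row=1, col=2), (row=3, col=6), (row=4, col=3), (row=4, col=5), (row=5, col=4)
  Distance 4: (row=0, col=2), (row=0, col=4), (row=0, col=6), (row=1, col=1), (row=4, col=2), (row=4, col=6), (row=5, col=3), (row=5, col=5)
  Distance 5: (row=0, col=7), (row=2, col=1), (row=3, col=2), (row=4, col=1), (row=5, col=2), (row=5, col=6)
  Distance 6: (row=0, col=8), (row=5, col=7)
  Distance 7: (row=0, col=9), (row=1, col=8), (row=5, col=8)  <- goal reached here
One shortest path (7 moves): (row=2, col=4) -> (row=2, col=5) -> (row=1, col=5) -> (row=0, col=5) -> (row=0, col=6) -> (row=0, col=7) -> (row=0, col=8) -> (row=0, col=9)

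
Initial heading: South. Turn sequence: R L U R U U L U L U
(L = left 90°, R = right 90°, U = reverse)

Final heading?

Start: South
  R (right (90° clockwise)) -> West
  L (left (90° counter-clockwise)) -> South
  U (U-turn (180°)) -> North
  R (right (90° clockwise)) -> East
  U (U-turn (180°)) -> West
  U (U-turn (180°)) -> East
  L (left (90° counter-clockwise)) -> North
  U (U-turn (180°)) -> South
  L (left (90° counter-clockwise)) -> East
  U (U-turn (180°)) -> West
Final: West

Answer: Final heading: West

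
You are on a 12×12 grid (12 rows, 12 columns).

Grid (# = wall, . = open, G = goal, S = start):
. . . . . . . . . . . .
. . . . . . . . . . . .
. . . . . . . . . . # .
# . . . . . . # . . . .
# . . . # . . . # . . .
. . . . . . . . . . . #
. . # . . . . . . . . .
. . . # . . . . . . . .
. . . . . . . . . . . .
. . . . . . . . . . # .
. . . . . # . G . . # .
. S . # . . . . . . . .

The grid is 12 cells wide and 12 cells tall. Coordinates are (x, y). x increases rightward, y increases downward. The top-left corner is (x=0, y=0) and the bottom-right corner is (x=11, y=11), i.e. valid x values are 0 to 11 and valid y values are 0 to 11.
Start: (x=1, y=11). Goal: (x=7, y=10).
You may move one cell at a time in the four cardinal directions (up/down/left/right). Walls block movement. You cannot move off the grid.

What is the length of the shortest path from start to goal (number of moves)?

BFS from (x=1, y=11) until reaching (x=7, y=10):
  Distance 0: (x=1, y=11)
  Distance 1: (x=1, y=10), (x=0, y=11), (x=2, y=11)
  Distance 2: (x=1, y=9), (x=0, y=10), (x=2, y=10)
  Distance 3: (x=1, y=8), (x=0, y=9), (x=2, y=9), (x=3, y=10)
  Distance 4: (x=1, y=7), (x=0, y=8), (x=2, y=8), (x=3, y=9), (x=4, y=10)
  Distance 5: (x=1, y=6), (x=0, y=7), (x=2, y=7), (x=3, y=8), (x=4, y=9), (x=4, y=11)
  Distance 6: (x=1, y=5), (x=0, y=6), (x=4, y=8), (x=5, y=9), (x=5, y=11)
  Distance 7: (x=1, y=4), (x=0, y=5), (x=2, y=5), (x=4, y=7), (x=5, y=8), (x=6, y=9), (x=6, y=11)
  Distance 8: (x=1, y=3), (x=2, y=4), (x=3, y=5), (x=4, y=6), (x=5, y=7), (x=6, y=8), (x=7, y=9), (x=6, y=10), (x=7, y=11)
  Distance 9: (x=1, y=2), (x=2, y=3), (x=3, y=4), (x=4, y=5), (x=3, y=6), (x=5, y=6), (x=6, y=7), (x=7, y=8), (x=8, y=9), (x=7, y=10), (x=8, y=11)  <- goal reached here
One shortest path (9 moves): (x=1, y=11) -> (x=2, y=11) -> (x=2, y=10) -> (x=3, y=10) -> (x=4, y=10) -> (x=4, y=9) -> (x=5, y=9) -> (x=6, y=9) -> (x=7, y=9) -> (x=7, y=10)

Answer: Shortest path length: 9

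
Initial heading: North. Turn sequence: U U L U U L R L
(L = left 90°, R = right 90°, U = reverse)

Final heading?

Answer: Final heading: South

Derivation:
Start: North
  U (U-turn (180°)) -> South
  U (U-turn (180°)) -> North
  L (left (90° counter-clockwise)) -> West
  U (U-turn (180°)) -> East
  U (U-turn (180°)) -> West
  L (left (90° counter-clockwise)) -> South
  R (right (90° clockwise)) -> West
  L (left (90° counter-clockwise)) -> South
Final: South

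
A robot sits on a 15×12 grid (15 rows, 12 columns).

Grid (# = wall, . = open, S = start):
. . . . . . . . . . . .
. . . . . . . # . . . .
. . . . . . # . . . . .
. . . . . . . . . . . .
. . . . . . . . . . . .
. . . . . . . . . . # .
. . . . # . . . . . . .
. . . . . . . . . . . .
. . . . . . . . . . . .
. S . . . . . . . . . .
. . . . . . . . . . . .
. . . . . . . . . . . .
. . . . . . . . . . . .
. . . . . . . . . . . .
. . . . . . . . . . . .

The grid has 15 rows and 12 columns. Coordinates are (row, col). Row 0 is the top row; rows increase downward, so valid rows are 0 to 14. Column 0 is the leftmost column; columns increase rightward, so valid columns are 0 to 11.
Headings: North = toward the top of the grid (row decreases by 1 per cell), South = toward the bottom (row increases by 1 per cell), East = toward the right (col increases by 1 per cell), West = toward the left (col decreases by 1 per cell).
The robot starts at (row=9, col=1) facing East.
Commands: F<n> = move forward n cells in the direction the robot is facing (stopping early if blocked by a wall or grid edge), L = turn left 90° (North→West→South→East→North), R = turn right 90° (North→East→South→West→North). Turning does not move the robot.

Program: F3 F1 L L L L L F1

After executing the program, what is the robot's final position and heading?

Start: (row=9, col=1), facing East
  F3: move forward 3, now at (row=9, col=4)
  F1: move forward 1, now at (row=9, col=5)
  L: turn left, now facing North
  L: turn left, now facing West
  L: turn left, now facing South
  L: turn left, now facing East
  L: turn left, now facing North
  F1: move forward 1, now at (row=8, col=5)
Final: (row=8, col=5), facing North

Answer: Final position: (row=8, col=5), facing North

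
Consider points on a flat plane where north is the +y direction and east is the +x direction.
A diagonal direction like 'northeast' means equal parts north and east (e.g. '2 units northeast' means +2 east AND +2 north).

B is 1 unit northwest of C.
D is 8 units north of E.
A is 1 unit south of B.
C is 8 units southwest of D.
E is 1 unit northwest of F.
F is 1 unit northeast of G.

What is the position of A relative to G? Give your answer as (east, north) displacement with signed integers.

Place G at the origin (east=0, north=0).
  F is 1 unit northeast of G: delta (east=+1, north=+1); F at (east=1, north=1).
  E is 1 unit northwest of F: delta (east=-1, north=+1); E at (east=0, north=2).
  D is 8 units north of E: delta (east=+0, north=+8); D at (east=0, north=10).
  C is 8 units southwest of D: delta (east=-8, north=-8); C at (east=-8, north=2).
  B is 1 unit northwest of C: delta (east=-1, north=+1); B at (east=-9, north=3).
  A is 1 unit south of B: delta (east=+0, north=-1); A at (east=-9, north=2).
Therefore A relative to G: (east=-9, north=2).

Answer: A is at (east=-9, north=2) relative to G.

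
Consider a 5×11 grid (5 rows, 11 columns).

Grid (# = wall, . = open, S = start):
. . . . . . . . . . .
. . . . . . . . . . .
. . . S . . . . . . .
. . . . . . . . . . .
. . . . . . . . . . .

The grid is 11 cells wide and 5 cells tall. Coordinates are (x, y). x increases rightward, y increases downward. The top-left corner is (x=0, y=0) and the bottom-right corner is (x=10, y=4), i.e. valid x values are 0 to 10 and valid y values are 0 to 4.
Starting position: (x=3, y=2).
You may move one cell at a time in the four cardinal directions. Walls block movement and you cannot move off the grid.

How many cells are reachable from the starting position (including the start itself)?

BFS flood-fill from (x=3, y=2):
  Distance 0: (x=3, y=2)
  Distance 1: (x=3, y=1), (x=2, y=2), (x=4, y=2), (x=3, y=3)
  Distance 2: (x=3, y=0), (x=2, y=1), (x=4, y=1), (x=1, y=2), (x=5, y=2), (x=2, y=3), (x=4, y=3), (x=3, y=4)
  Distance 3: (x=2, y=0), (x=4, y=0), (x=1, y=1), (x=5, y=1), (x=0, y=2), (x=6, y=2), (x=1, y=3), (x=5, y=3), (x=2, y=4), (x=4, y=4)
  Distance 4: (x=1, y=0), (x=5, y=0), (x=0, y=1), (x=6, y=1), (x=7, y=2), (x=0, y=3), (x=6, y=3), (x=1, y=4), (x=5, y=4)
  Distance 5: (x=0, y=0), (x=6, y=0), (x=7, y=1), (x=8, y=2), (x=7, y=3), (x=0, y=4), (x=6, y=4)
  Distance 6: (x=7, y=0), (x=8, y=1), (x=9, y=2), (x=8, y=3), (x=7, y=4)
  Distance 7: (x=8, y=0), (x=9, y=1), (x=10, y=2), (x=9, y=3), (x=8, y=4)
  Distance 8: (x=9, y=0), (x=10, y=1), (x=10, y=3), (x=9, y=4)
  Distance 9: (x=10, y=0), (x=10, y=4)
Total reachable: 55 (grid has 55 open cells total)

Answer: Reachable cells: 55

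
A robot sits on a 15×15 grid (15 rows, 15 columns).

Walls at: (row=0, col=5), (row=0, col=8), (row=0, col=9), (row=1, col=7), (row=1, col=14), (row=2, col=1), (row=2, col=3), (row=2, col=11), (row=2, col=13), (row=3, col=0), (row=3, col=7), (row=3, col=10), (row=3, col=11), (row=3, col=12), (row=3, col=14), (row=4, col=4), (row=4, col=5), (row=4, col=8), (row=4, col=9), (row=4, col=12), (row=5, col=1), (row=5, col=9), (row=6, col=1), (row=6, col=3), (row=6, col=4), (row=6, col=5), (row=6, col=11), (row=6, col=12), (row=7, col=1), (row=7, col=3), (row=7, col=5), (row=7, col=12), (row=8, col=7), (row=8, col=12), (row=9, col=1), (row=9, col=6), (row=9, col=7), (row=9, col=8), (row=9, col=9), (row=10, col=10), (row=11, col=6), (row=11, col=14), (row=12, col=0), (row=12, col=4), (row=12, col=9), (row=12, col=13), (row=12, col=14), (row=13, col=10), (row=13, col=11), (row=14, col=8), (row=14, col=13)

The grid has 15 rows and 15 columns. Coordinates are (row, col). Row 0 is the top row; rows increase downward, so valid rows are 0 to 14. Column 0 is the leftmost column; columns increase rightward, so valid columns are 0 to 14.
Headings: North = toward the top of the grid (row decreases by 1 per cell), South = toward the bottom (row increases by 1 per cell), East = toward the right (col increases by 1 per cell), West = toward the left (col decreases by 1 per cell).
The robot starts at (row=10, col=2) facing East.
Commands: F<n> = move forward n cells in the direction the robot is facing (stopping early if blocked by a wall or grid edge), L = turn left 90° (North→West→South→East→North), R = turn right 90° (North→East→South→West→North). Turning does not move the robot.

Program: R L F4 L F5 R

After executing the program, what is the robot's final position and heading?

Start: (row=10, col=2), facing East
  R: turn right, now facing South
  L: turn left, now facing East
  F4: move forward 4, now at (row=10, col=6)
  L: turn left, now facing North
  F5: move forward 0/5 (blocked), now at (row=10, col=6)
  R: turn right, now facing East
Final: (row=10, col=6), facing East

Answer: Final position: (row=10, col=6), facing East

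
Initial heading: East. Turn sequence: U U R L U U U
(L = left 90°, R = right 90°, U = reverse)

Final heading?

Start: East
  U (U-turn (180°)) -> West
  U (U-turn (180°)) -> East
  R (right (90° clockwise)) -> South
  L (left (90° counter-clockwise)) -> East
  U (U-turn (180°)) -> West
  U (U-turn (180°)) -> East
  U (U-turn (180°)) -> West
Final: West

Answer: Final heading: West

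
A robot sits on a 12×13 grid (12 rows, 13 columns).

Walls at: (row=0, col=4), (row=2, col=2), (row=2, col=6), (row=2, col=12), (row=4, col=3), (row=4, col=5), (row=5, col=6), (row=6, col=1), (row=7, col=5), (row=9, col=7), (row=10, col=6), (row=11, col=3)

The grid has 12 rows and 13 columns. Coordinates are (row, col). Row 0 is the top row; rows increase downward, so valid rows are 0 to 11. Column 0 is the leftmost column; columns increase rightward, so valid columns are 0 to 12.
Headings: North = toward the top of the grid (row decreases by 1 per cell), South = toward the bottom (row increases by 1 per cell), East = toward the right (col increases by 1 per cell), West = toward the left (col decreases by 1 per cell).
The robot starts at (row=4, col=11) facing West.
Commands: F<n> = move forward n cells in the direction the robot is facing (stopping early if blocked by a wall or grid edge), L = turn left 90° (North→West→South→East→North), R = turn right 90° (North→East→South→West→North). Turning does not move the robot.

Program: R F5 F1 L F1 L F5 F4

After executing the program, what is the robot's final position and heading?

Answer: Final position: (row=9, col=10), facing South

Derivation:
Start: (row=4, col=11), facing West
  R: turn right, now facing North
  F5: move forward 4/5 (blocked), now at (row=0, col=11)
  F1: move forward 0/1 (blocked), now at (row=0, col=11)
  L: turn left, now facing West
  F1: move forward 1, now at (row=0, col=10)
  L: turn left, now facing South
  F5: move forward 5, now at (row=5, col=10)
  F4: move forward 4, now at (row=9, col=10)
Final: (row=9, col=10), facing South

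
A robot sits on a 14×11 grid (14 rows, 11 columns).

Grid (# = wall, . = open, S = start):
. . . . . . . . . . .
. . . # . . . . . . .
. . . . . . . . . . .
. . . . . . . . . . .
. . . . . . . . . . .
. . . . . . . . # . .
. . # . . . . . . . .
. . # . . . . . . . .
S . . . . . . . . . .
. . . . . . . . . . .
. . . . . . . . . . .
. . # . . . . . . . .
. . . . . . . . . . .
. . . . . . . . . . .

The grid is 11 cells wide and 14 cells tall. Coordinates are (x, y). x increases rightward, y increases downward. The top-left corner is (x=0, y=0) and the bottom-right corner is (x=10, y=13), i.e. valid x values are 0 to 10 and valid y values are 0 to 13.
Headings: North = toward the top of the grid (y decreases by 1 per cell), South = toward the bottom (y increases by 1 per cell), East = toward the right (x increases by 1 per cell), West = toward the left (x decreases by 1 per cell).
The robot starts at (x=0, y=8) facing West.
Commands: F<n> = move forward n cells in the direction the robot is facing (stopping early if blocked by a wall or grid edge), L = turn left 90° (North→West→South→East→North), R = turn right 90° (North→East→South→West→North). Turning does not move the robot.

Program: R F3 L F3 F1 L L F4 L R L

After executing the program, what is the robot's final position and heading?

Answer: Final position: (x=4, y=5), facing North

Derivation:
Start: (x=0, y=8), facing West
  R: turn right, now facing North
  F3: move forward 3, now at (x=0, y=5)
  L: turn left, now facing West
  F3: move forward 0/3 (blocked), now at (x=0, y=5)
  F1: move forward 0/1 (blocked), now at (x=0, y=5)
  L: turn left, now facing South
  L: turn left, now facing East
  F4: move forward 4, now at (x=4, y=5)
  L: turn left, now facing North
  R: turn right, now facing East
  L: turn left, now facing North
Final: (x=4, y=5), facing North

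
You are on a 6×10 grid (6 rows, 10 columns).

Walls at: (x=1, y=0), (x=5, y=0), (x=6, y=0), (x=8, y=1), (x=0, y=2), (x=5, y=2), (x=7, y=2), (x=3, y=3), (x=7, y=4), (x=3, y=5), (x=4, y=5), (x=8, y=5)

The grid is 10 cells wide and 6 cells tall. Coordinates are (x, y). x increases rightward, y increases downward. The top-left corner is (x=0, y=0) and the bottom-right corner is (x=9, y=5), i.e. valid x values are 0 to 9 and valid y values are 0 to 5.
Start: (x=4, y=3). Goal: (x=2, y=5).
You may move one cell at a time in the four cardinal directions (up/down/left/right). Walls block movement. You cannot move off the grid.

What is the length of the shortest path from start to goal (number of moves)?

BFS from (x=4, y=3) until reaching (x=2, y=5):
  Distance 0: (x=4, y=3)
  Distance 1: (x=4, y=2), (x=5, y=3), (x=4, y=4)
  Distance 2: (x=4, y=1), (x=3, y=2), (x=6, y=3), (x=3, y=4), (x=5, y=4)
  Distance 3: (x=4, y=0), (x=3, y=1), (x=5, y=1), (x=2, y=2), (x=6, y=2), (x=7, y=3), (x=2, y=4), (x=6, y=4), (x=5, y=5)
  Distance 4: (x=3, y=0), (x=2, y=1), (x=6, y=1), (x=1, y=2), (x=2, y=3), (x=8, y=3), (x=1, y=4), (x=2, y=5), (x=6, y=5)  <- goal reached here
One shortest path (4 moves): (x=4, y=3) -> (x=4, y=4) -> (x=3, y=4) -> (x=2, y=4) -> (x=2, y=5)

Answer: Shortest path length: 4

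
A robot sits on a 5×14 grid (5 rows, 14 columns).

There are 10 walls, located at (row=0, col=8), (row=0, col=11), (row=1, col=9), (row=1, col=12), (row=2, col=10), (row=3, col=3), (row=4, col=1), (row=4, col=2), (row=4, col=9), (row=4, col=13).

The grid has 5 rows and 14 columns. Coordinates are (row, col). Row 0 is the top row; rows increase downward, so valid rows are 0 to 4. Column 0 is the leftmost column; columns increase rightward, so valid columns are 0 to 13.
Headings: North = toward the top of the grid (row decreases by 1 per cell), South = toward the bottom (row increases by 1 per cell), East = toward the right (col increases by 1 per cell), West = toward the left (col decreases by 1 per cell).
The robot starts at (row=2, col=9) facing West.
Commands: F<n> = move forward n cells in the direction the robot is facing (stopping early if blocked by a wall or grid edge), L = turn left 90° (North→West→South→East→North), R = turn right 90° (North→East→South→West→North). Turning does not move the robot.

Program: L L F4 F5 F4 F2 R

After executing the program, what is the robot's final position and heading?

Start: (row=2, col=9), facing West
  L: turn left, now facing South
  L: turn left, now facing East
  F4: move forward 0/4 (blocked), now at (row=2, col=9)
  F5: move forward 0/5 (blocked), now at (row=2, col=9)
  F4: move forward 0/4 (blocked), now at (row=2, col=9)
  F2: move forward 0/2 (blocked), now at (row=2, col=9)
  R: turn right, now facing South
Final: (row=2, col=9), facing South

Answer: Final position: (row=2, col=9), facing South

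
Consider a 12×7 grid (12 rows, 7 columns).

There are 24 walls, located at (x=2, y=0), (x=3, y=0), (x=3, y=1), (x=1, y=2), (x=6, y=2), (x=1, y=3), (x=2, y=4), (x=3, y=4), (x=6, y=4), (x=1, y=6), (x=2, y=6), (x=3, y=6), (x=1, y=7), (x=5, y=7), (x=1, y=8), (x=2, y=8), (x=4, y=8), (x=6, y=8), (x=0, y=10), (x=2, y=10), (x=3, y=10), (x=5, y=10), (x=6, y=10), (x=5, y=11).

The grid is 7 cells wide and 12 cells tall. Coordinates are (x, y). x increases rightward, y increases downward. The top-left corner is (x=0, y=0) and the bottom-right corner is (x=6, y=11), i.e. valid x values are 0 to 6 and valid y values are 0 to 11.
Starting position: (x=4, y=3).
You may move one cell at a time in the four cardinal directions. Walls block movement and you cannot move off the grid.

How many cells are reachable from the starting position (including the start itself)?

Answer: Reachable cells: 59

Derivation:
BFS flood-fill from (x=4, y=3):
  Distance 0: (x=4, y=3)
  Distance 1: (x=4, y=2), (x=3, y=3), (x=5, y=3), (x=4, y=4)
  Distance 2: (x=4, y=1), (x=3, y=2), (x=5, y=2), (x=2, y=3), (x=6, y=3), (x=5, y=4), (x=4, y=5)
  Distance 3: (x=4, y=0), (x=5, y=1), (x=2, y=2), (x=3, y=5), (x=5, y=5), (x=4, y=6)
  Distance 4: (x=5, y=0), (x=2, y=1), (x=6, y=1), (x=2, y=5), (x=6, y=5), (x=5, y=6), (x=4, y=7)
  Distance 5: (x=6, y=0), (x=1, y=1), (x=1, y=5), (x=6, y=6), (x=3, y=7)
  Distance 6: (x=1, y=0), (x=0, y=1), (x=1, y=4), (x=0, y=5), (x=2, y=7), (x=6, y=7), (x=3, y=8)
  Distance 7: (x=0, y=0), (x=0, y=2), (x=0, y=4), (x=0, y=6), (x=3, y=9)
  Distance 8: (x=0, y=3), (x=0, y=7), (x=2, y=9), (x=4, y=9)
  Distance 9: (x=0, y=8), (x=1, y=9), (x=5, y=9), (x=4, y=10)
  Distance 10: (x=5, y=8), (x=0, y=9), (x=6, y=9), (x=1, y=10), (x=4, y=11)
  Distance 11: (x=1, y=11), (x=3, y=11)
  Distance 12: (x=0, y=11), (x=2, y=11)
Total reachable: 59 (grid has 60 open cells total)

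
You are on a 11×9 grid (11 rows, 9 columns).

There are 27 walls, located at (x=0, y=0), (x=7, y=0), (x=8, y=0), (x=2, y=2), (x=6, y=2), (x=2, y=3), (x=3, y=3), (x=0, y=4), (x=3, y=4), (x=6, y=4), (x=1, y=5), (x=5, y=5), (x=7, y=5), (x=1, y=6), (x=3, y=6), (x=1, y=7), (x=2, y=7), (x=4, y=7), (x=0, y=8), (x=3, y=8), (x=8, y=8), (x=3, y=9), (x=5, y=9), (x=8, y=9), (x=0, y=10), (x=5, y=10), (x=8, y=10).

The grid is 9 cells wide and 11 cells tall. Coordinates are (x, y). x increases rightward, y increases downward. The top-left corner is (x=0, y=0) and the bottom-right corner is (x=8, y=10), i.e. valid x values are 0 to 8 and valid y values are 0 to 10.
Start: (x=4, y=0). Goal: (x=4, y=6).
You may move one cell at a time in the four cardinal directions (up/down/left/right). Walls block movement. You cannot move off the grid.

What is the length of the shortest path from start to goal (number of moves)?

BFS from (x=4, y=0) until reaching (x=4, y=6):
  Distance 0: (x=4, y=0)
  Distance 1: (x=3, y=0), (x=5, y=0), (x=4, y=1)
  Distance 2: (x=2, y=0), (x=6, y=0), (x=3, y=1), (x=5, y=1), (x=4, y=2)
  Distance 3: (x=1, y=0), (x=2, y=1), (x=6, y=1), (x=3, y=2), (x=5, y=2), (x=4, y=3)
  Distance 4: (x=1, y=1), (x=7, y=1), (x=5, y=3), (x=4, y=4)
  Distance 5: (x=0, y=1), (x=8, y=1), (x=1, y=2), (x=7, y=2), (x=6, y=3), (x=5, y=4), (x=4, y=5)
  Distance 6: (x=0, y=2), (x=8, y=2), (x=1, y=3), (x=7, y=3), (x=3, y=5), (x=4, y=6)  <- goal reached here
One shortest path (6 moves): (x=4, y=0) -> (x=4, y=1) -> (x=4, y=2) -> (x=4, y=3) -> (x=4, y=4) -> (x=4, y=5) -> (x=4, y=6)

Answer: Shortest path length: 6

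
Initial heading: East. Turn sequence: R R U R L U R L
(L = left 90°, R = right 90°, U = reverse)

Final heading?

Answer: Final heading: West

Derivation:
Start: East
  R (right (90° clockwise)) -> South
  R (right (90° clockwise)) -> West
  U (U-turn (180°)) -> East
  R (right (90° clockwise)) -> South
  L (left (90° counter-clockwise)) -> East
  U (U-turn (180°)) -> West
  R (right (90° clockwise)) -> North
  L (left (90° counter-clockwise)) -> West
Final: West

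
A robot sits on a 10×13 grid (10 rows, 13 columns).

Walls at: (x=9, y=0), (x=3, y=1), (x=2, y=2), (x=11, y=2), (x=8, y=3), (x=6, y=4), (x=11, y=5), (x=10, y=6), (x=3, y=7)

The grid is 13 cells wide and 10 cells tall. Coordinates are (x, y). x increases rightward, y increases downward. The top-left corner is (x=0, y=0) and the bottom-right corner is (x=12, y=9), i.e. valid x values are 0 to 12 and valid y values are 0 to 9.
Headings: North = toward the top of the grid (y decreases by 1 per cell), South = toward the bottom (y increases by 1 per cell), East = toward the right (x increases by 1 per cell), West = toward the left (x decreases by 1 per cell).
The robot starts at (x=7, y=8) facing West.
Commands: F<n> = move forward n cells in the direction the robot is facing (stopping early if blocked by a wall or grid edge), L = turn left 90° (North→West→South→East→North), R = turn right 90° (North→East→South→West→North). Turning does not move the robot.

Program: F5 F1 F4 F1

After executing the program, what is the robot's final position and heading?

Start: (x=7, y=8), facing West
  F5: move forward 5, now at (x=2, y=8)
  F1: move forward 1, now at (x=1, y=8)
  F4: move forward 1/4 (blocked), now at (x=0, y=8)
  F1: move forward 0/1 (blocked), now at (x=0, y=8)
Final: (x=0, y=8), facing West

Answer: Final position: (x=0, y=8), facing West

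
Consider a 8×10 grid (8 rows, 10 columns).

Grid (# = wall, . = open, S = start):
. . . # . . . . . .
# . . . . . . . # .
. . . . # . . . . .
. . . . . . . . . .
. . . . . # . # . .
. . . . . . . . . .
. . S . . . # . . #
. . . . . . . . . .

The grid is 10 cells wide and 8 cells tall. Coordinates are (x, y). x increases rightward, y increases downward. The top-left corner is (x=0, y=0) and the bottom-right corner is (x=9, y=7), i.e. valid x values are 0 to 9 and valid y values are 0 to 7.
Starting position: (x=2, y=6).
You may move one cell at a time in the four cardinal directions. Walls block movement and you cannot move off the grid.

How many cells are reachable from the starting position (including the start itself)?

Answer: Reachable cells: 72

Derivation:
BFS flood-fill from (x=2, y=6):
  Distance 0: (x=2, y=6)
  Distance 1: (x=2, y=5), (x=1, y=6), (x=3, y=6), (x=2, y=7)
  Distance 2: (x=2, y=4), (x=1, y=5), (x=3, y=5), (x=0, y=6), (x=4, y=6), (x=1, y=7), (x=3, y=7)
  Distance 3: (x=2, y=3), (x=1, y=4), (x=3, y=4), (x=0, y=5), (x=4, y=5), (x=5, y=6), (x=0, y=7), (x=4, y=7)
  Distance 4: (x=2, y=2), (x=1, y=3), (x=3, y=3), (x=0, y=4), (x=4, y=4), (x=5, y=5), (x=5, y=7)
  Distance 5: (x=2, y=1), (x=1, y=2), (x=3, y=2), (x=0, y=3), (x=4, y=3), (x=6, y=5), (x=6, y=7)
  Distance 6: (x=2, y=0), (x=1, y=1), (x=3, y=1), (x=0, y=2), (x=5, y=3), (x=6, y=4), (x=7, y=5), (x=7, y=7)
  Distance 7: (x=1, y=0), (x=4, y=1), (x=5, y=2), (x=6, y=3), (x=8, y=5), (x=7, y=6), (x=8, y=7)
  Distance 8: (x=0, y=0), (x=4, y=0), (x=5, y=1), (x=6, y=2), (x=7, y=3), (x=8, y=4), (x=9, y=5), (x=8, y=6), (x=9, y=7)
  Distance 9: (x=5, y=0), (x=6, y=1), (x=7, y=2), (x=8, y=3), (x=9, y=4)
  Distance 10: (x=6, y=0), (x=7, y=1), (x=8, y=2), (x=9, y=3)
  Distance 11: (x=7, y=0), (x=9, y=2)
  Distance 12: (x=8, y=0), (x=9, y=1)
  Distance 13: (x=9, y=0)
Total reachable: 72 (grid has 72 open cells total)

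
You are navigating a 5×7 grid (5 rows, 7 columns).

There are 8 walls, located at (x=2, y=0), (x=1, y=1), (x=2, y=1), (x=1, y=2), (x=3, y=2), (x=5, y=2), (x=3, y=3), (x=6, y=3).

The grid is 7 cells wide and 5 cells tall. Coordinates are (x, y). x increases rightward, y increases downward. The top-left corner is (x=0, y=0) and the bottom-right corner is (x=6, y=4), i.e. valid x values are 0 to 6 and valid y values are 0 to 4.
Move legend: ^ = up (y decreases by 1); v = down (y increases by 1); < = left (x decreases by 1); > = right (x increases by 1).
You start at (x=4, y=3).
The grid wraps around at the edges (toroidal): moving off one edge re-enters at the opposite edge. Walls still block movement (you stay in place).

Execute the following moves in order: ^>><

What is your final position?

Start: (x=4, y=3)
  ^ (up): (x=4, y=3) -> (x=4, y=2)
  > (right): blocked, stay at (x=4, y=2)
  > (right): blocked, stay at (x=4, y=2)
  < (left): blocked, stay at (x=4, y=2)
Final: (x=4, y=2)

Answer: Final position: (x=4, y=2)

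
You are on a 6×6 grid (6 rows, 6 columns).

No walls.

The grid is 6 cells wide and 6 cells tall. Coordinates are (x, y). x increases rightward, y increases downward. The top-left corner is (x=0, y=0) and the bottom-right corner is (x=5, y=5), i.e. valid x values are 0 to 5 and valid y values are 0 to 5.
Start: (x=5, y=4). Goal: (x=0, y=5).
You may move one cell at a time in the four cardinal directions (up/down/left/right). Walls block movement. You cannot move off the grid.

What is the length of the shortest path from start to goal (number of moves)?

Answer: Shortest path length: 6

Derivation:
BFS from (x=5, y=4) until reaching (x=0, y=5):
  Distance 0: (x=5, y=4)
  Distance 1: (x=5, y=3), (x=4, y=4), (x=5, y=5)
  Distance 2: (x=5, y=2), (x=4, y=3), (x=3, y=4), (x=4, y=5)
  Distance 3: (x=5, y=1), (x=4, y=2), (x=3, y=3), (x=2, y=4), (x=3, y=5)
  Distance 4: (x=5, y=0), (x=4, y=1), (x=3, y=2), (x=2, y=3), (x=1, y=4), (x=2, y=5)
  Distance 5: (x=4, y=0), (x=3, y=1), (x=2, y=2), (x=1, y=3), (x=0, y=4), (x=1, y=5)
  Distance 6: (x=3, y=0), (x=2, y=1), (x=1, y=2), (x=0, y=3), (x=0, y=5)  <- goal reached here
One shortest path (6 moves): (x=5, y=4) -> (x=4, y=4) -> (x=3, y=4) -> (x=2, y=4) -> (x=1, y=4) -> (x=0, y=4) -> (x=0, y=5)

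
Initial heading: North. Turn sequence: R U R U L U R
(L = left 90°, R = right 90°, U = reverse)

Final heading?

Start: North
  R (right (90° clockwise)) -> East
  U (U-turn (180°)) -> West
  R (right (90° clockwise)) -> North
  U (U-turn (180°)) -> South
  L (left (90° counter-clockwise)) -> East
  U (U-turn (180°)) -> West
  R (right (90° clockwise)) -> North
Final: North

Answer: Final heading: North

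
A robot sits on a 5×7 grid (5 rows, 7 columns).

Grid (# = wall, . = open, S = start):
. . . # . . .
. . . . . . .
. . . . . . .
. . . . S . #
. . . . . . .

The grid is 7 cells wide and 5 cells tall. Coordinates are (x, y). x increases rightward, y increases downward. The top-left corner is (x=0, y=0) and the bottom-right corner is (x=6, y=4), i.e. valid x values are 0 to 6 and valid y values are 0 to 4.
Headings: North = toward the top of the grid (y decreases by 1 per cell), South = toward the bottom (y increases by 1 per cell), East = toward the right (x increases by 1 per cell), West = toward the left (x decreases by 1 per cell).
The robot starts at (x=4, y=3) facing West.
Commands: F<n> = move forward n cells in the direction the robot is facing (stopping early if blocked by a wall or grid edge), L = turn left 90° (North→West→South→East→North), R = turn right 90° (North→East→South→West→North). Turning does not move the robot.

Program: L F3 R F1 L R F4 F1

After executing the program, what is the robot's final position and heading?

Answer: Final position: (x=0, y=4), facing West

Derivation:
Start: (x=4, y=3), facing West
  L: turn left, now facing South
  F3: move forward 1/3 (blocked), now at (x=4, y=4)
  R: turn right, now facing West
  F1: move forward 1, now at (x=3, y=4)
  L: turn left, now facing South
  R: turn right, now facing West
  F4: move forward 3/4 (blocked), now at (x=0, y=4)
  F1: move forward 0/1 (blocked), now at (x=0, y=4)
Final: (x=0, y=4), facing West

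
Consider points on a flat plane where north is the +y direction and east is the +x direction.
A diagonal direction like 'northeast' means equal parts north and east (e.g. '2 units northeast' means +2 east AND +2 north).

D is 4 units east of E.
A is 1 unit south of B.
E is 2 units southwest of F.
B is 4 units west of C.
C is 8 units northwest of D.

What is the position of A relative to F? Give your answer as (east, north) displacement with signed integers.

Answer: A is at (east=-10, north=5) relative to F.

Derivation:
Place F at the origin (east=0, north=0).
  E is 2 units southwest of F: delta (east=-2, north=-2); E at (east=-2, north=-2).
  D is 4 units east of E: delta (east=+4, north=+0); D at (east=2, north=-2).
  C is 8 units northwest of D: delta (east=-8, north=+8); C at (east=-6, north=6).
  B is 4 units west of C: delta (east=-4, north=+0); B at (east=-10, north=6).
  A is 1 unit south of B: delta (east=+0, north=-1); A at (east=-10, north=5).
Therefore A relative to F: (east=-10, north=5).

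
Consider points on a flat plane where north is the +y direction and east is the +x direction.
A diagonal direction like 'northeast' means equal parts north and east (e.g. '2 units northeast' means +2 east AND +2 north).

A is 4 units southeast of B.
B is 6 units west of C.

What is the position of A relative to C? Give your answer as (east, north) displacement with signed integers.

Answer: A is at (east=-2, north=-4) relative to C.

Derivation:
Place C at the origin (east=0, north=0).
  B is 6 units west of C: delta (east=-6, north=+0); B at (east=-6, north=0).
  A is 4 units southeast of B: delta (east=+4, north=-4); A at (east=-2, north=-4).
Therefore A relative to C: (east=-2, north=-4).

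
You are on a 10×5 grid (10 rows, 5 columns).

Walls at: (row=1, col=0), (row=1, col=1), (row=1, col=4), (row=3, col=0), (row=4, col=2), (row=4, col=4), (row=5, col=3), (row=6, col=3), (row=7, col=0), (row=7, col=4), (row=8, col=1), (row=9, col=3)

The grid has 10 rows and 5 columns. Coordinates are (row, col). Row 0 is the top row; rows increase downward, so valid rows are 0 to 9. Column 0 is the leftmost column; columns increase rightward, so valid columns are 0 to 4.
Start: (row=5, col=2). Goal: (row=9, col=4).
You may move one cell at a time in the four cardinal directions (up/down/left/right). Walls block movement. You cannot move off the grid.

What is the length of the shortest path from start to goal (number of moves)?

Answer: Shortest path length: 6

Derivation:
BFS from (row=5, col=2) until reaching (row=9, col=4):
  Distance 0: (row=5, col=2)
  Distance 1: (row=5, col=1), (row=6, col=2)
  Distance 2: (row=4, col=1), (row=5, col=0), (row=6, col=1), (row=7, col=2)
  Distance 3: (row=3, col=1), (row=4, col=0), (row=6, col=0), (row=7, col=1), (row=7, col=3), (row=8, col=2)
  Distance 4: (row=2, col=1), (row=3, col=2), (row=8, col=3), (row=9, col=2)
  Distance 5: (row=2, col=0), (row=2, col=2), (row=3, col=3), (row=8, col=4), (row=9, col=1)
  Distance 6: (row=1, col=2), (row=2, col=3), (row=3, col=4), (row=4, col=3), (row=9, col=0), (row=9, col=4)  <- goal reached here
One shortest path (6 moves): (row=5, col=2) -> (row=6, col=2) -> (row=7, col=2) -> (row=7, col=3) -> (row=8, col=3) -> (row=8, col=4) -> (row=9, col=4)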